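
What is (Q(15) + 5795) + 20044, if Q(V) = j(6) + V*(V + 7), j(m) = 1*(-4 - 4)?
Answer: 26161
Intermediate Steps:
j(m) = -8 (j(m) = 1*(-8) = -8)
Q(V) = -8 + V*(7 + V) (Q(V) = -8 + V*(V + 7) = -8 + V*(7 + V))
(Q(15) + 5795) + 20044 = ((-8 + 15² + 7*15) + 5795) + 20044 = ((-8 + 225 + 105) + 5795) + 20044 = (322 + 5795) + 20044 = 6117 + 20044 = 26161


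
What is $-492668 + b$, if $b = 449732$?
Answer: $-42936$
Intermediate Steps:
$-492668 + b = -492668 + 449732 = -42936$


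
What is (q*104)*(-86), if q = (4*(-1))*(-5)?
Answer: -178880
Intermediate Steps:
q = 20 (q = -4*(-5) = 20)
(q*104)*(-86) = (20*104)*(-86) = 2080*(-86) = -178880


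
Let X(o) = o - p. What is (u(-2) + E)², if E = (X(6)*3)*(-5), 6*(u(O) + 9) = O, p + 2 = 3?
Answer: 64009/9 ≈ 7112.1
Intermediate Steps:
p = 1 (p = -2 + 3 = 1)
X(o) = -1 + o (X(o) = o - 1*1 = o - 1 = -1 + o)
u(O) = -9 + O/6
E = -75 (E = ((-1 + 6)*3)*(-5) = (5*3)*(-5) = 15*(-5) = -75)
(u(-2) + E)² = ((-9 + (⅙)*(-2)) - 75)² = ((-9 - ⅓) - 75)² = (-28/3 - 75)² = (-253/3)² = 64009/9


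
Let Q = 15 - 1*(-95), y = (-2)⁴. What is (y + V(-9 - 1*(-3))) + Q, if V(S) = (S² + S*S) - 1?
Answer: 197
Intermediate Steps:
y = 16
Q = 110 (Q = 15 + 95 = 110)
V(S) = -1 + 2*S² (V(S) = (S² + S²) - 1 = 2*S² - 1 = -1 + 2*S²)
(y + V(-9 - 1*(-3))) + Q = (16 + (-1 + 2*(-9 - 1*(-3))²)) + 110 = (16 + (-1 + 2*(-9 + 3)²)) + 110 = (16 + (-1 + 2*(-6)²)) + 110 = (16 + (-1 + 2*36)) + 110 = (16 + (-1 + 72)) + 110 = (16 + 71) + 110 = 87 + 110 = 197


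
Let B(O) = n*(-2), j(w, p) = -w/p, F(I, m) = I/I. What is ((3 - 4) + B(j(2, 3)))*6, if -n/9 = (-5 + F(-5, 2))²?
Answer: 1722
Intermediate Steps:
F(I, m) = 1
j(w, p) = -w/p
n = -144 (n = -9*(-5 + 1)² = -9*(-4)² = -9*16 = -144)
B(O) = 288 (B(O) = -144*(-2) = 288)
((3 - 4) + B(j(2, 3)))*6 = ((3 - 4) + 288)*6 = (-1 + 288)*6 = 287*6 = 1722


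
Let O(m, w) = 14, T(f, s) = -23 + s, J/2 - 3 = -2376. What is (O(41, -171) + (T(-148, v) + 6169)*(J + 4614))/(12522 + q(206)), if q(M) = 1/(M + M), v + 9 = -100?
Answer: -65662088/1031813 ≈ -63.638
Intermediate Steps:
J = -4746 (J = 6 + 2*(-2376) = 6 - 4752 = -4746)
v = -109 (v = -9 - 100 = -109)
q(M) = 1/(2*M)
(O(41, -171) + (T(-148, v) + 6169)*(J + 4614))/(12522 + q(206)) = (14 + ((-23 - 109) + 6169)*(-4746 + 4614))/(12522 + (½)/206) = (14 + (-132 + 6169)*(-132))/(12522 + (½)*(1/206)) = (14 + 6037*(-132))/(12522 + 1/412) = (14 - 796884)/(5159065/412) = -796870*412/5159065 = -65662088/1031813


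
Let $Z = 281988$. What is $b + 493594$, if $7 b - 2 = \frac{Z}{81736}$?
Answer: $\frac{70602809937}{143038} \approx 4.936 \cdot 10^{5}$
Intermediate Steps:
$b = \frac{111365}{143038}$ ($b = \frac{2}{7} + \frac{281988 \cdot \frac{1}{81736}}{7} = \frac{2}{7} + \frac{1}{7} \cdot \frac{70497}{20434} = \frac{2}{7} + \frac{10071}{20434} = \frac{111365}{143038} \approx 0.77857$)
$b + 493594 = \frac{111365}{143038} + 493594 = \frac{70602809937}{143038}$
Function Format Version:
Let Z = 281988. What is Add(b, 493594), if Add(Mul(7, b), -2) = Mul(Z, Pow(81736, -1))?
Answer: Rational(70602809937, 143038) ≈ 4.9360e+5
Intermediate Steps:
b = Rational(111365, 143038) (b = Add(Rational(2, 7), Mul(Rational(1, 7), Mul(281988, Pow(81736, -1)))) = Add(Rational(2, 7), Mul(Rational(1, 7), Mul(281988, Rational(1, 81736)))) = Add(Rational(2, 7), Mul(Rational(1, 7), Rational(70497, 20434))) = Add(Rational(2, 7), Rational(10071, 20434)) = Rational(111365, 143038) ≈ 0.77857)
Add(b, 493594) = Add(Rational(111365, 143038), 493594) = Rational(70602809937, 143038)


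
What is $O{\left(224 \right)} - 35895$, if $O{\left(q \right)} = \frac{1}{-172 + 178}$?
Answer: $- \frac{215369}{6} \approx -35895.0$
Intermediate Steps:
$O{\left(q \right)} = \frac{1}{6}$
$O{\left(224 \right)} - 35895 = \frac{1}{6} - 35895 = - \frac{215369}{6}$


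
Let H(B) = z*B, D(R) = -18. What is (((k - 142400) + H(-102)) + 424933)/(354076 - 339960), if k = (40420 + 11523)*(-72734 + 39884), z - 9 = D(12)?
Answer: -1706044099/14116 ≈ -1.2086e+5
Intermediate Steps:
z = -9 (z = 9 - 18 = -9)
k = -1706327550 (k = 51943*(-32850) = -1706327550)
H(B) = -9*B
(((k - 142400) + H(-102)) + 424933)/(354076 - 339960) = (((-1706327550 - 142400) - 9*(-102)) + 424933)/(354076 - 339960) = ((-1706469950 + 918) + 424933)/14116 = (-1706469032 + 424933)*(1/14116) = -1706044099*1/14116 = -1706044099/14116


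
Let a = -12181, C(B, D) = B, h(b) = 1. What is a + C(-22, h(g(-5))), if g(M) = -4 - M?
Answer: -12203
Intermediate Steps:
a + C(-22, h(g(-5))) = -12181 - 22 = -12203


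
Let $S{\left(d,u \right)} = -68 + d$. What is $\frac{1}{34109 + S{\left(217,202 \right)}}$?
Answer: $\frac{1}{34258} \approx 2.919 \cdot 10^{-5}$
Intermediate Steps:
$\frac{1}{34109 + S{\left(217,202 \right)}} = \frac{1}{34109 + \left(-68 + 217\right)} = \frac{1}{34109 + 149} = \frac{1}{34258}$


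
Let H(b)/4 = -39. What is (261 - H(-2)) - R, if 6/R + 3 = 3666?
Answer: 509155/1221 ≈ 417.00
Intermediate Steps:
R = 2/1221 (R = 6/(-3 + 3666) = 6/3663 = 6*(1/3663) = 2/1221 ≈ 0.0016380)
H(b) = -156 (H(b) = 4*(-39) = -156)
(261 - H(-2)) - R = (261 - 1*(-156)) - 1*2/1221 = (261 + 156) - 2/1221 = 417 - 2/1221 = 509155/1221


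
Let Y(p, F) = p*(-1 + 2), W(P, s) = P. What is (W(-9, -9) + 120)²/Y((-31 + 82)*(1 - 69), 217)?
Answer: -4107/1156 ≈ -3.5528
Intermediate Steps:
Y(p, F) = p (Y(p, F) = p*1 = p)
(W(-9, -9) + 120)²/Y((-31 + 82)*(1 - 69), 217) = (-9 + 120)²/(((-31 + 82)*(1 - 69))) = 111²/((51*(-68))) = 12321/(-3468) = 12321*(-1/3468) = -4107/1156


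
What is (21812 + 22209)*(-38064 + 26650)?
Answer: -502455694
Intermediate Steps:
(21812 + 22209)*(-38064 + 26650) = 44021*(-11414) = -502455694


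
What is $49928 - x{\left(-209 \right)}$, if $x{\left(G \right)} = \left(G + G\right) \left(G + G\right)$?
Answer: $-124796$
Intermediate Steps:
$x{\left(G \right)} = 4 G^{2}$ ($x{\left(G \right)} = 2 G 2 G = 4 G^{2}$)
$49928 - x{\left(-209 \right)} = 49928 - 4 \left(-209\right)^{2} = 49928 - 4 \cdot 43681 = 49928 - 174724 = -124796$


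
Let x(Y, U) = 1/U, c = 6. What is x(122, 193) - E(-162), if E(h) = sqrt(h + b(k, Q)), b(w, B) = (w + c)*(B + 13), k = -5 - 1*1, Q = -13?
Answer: 1/193 - 9*I*sqrt(2) ≈ 0.0051813 - 12.728*I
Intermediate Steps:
k = -6 (k = -5 - 1 = -6)
b(w, B) = (6 + w)*(13 + B) (b(w, B) = (w + 6)*(B + 13) = (6 + w)*(13 + B))
E(h) = sqrt(h) (E(h) = sqrt(h + (78 + 6*(-13) + 13*(-6) - 13*(-6))) = sqrt(h + (78 - 78 - 78 + 78)) = sqrt(h + 0) = sqrt(h))
x(122, 193) - E(-162) = 1/193 - sqrt(-162) = 1/193 - 9*I*sqrt(2)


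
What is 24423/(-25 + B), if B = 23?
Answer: -24423/2 ≈ -12212.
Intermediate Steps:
24423/(-25 + B) = 24423/(-25 + 23) = 24423/(-2) = -½*24423 = -24423/2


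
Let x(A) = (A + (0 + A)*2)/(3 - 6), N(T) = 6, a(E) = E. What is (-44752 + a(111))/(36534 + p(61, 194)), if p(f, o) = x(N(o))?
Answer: -44641/36528 ≈ -1.2221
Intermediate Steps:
x(A) = -A (x(A) = (A + A*2)/(-3) = (A + 2*A)*(-⅓) = (3*A)*(-⅓) = -A)
p(f, o) = -6 (p(f, o) = -1*6 = -6)
(-44752 + a(111))/(36534 + p(61, 194)) = (-44752 + 111)/(36534 - 6) = -44641/36528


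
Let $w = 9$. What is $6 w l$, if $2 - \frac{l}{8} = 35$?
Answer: $-14256$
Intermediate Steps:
$l = -264$ ($l = 16 - 280 = -264$)
$6 w l = 6 \cdot 9 \left(-264\right) = 54 \left(-264\right) = -14256$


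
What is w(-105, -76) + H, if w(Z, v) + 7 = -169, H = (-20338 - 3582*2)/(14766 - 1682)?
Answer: -1165143/6542 ≈ -178.10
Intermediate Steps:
H = -13751/6542 (H = (-20338 - 7164)/13084 = -27502*1/13084 = -13751/6542 ≈ -2.1020)
w(Z, v) = -176 (w(Z, v) = -7 - 169 = -176)
w(-105, -76) + H = -176 - 13751/6542 = -1165143/6542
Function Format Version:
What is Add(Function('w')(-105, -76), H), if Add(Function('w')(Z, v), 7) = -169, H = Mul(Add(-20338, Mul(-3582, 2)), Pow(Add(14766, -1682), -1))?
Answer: Rational(-1165143, 6542) ≈ -178.10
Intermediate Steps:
H = Rational(-13751, 6542) (H = Mul(Add(-20338, -7164), Pow(13084, -1)) = Mul(-27502, Rational(1, 13084)) = Rational(-13751, 6542) ≈ -2.1020)
Function('w')(Z, v) = -176 (Function('w')(Z, v) = Add(-7, -169) = -176)
Add(Function('w')(-105, -76), H) = Add(-176, Rational(-13751, 6542)) = Rational(-1165143, 6542)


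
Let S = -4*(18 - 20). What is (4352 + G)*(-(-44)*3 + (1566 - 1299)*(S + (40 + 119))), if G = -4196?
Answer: 6976476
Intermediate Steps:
S = 8 (S = -4*(-2) = 8)
(4352 + G)*(-(-44)*3 + (1566 - 1299)*(S + (40 + 119))) = (4352 - 4196)*(-(-44)*3 + (1566 - 1299)*(8 + (40 + 119))) = 156*(-1*(-132) + 267*(8 + 159)) = 156*(132 + 267*167) = 156*(132 + 44589) = 156*44721 = 6976476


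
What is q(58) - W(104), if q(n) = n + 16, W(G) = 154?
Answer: -80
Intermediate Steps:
q(n) = 16 + n
q(58) - W(104) = (16 + 58) - 1*154 = 74 - 154 = -80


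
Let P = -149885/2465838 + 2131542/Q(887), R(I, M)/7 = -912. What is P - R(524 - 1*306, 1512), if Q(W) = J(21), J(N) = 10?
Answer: 2706727430633/12329190 ≈ 2.1954e+5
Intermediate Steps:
Q(W) = 10
R(I, M) = -6384 (R(I, M) = 7*(-912) = -6384)
P = 2628017881673/12329190 (P = -149885/2465838 + 2131542/10 = -149885*1/2465838 + 2131542*(⅒) = -149885/2465838 + 1065771/5 = 2628017881673/12329190 ≈ 2.1315e+5)
P - R(524 - 1*306, 1512) = 2628017881673/12329190 - 1*(-6384) = 2628017881673/12329190 + 6384 = 2706727430633/12329190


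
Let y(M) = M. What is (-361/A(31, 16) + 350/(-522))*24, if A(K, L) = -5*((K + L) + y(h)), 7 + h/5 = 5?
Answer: 494768/16095 ≈ 30.740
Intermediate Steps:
h = -10 (h = -35 + 5*5 = -35 + 25 = -10)
A(K, L) = 50 - 5*K - 5*L (A(K, L) = -5*((K + L) - 10) = -5*(-10 + K + L) = 50 - 5*K - 5*L)
(-361/A(31, 16) + 350/(-522))*24 = (-361/(50 - 5*31 - 5*16) + 350/(-522))*24 = (-361/(50 - 155 - 80) + 350*(-1/522))*24 = (-361/(-185) - 175/261)*24 = (-361*(-1/185) - 175/261)*24 = (361/185 - 175/261)*24 = (61846/48285)*24 = 494768/16095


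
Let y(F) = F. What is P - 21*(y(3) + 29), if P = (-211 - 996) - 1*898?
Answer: -2777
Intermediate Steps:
P = -2105 (P = -1207 - 898 = -2105)
P - 21*(y(3) + 29) = -2105 - 21*(3 + 29) = -2105 - 21*32 = -2105 - 672 = -2777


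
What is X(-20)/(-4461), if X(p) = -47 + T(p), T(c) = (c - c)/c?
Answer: 47/4461 ≈ 0.010536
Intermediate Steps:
T(c) = 0 (T(c) = 0/c = 0)
X(p) = -47 (X(p) = -47 + 0 = -47)
X(-20)/(-4461) = -47/(-4461) = -47*(-1/4461) = 47/4461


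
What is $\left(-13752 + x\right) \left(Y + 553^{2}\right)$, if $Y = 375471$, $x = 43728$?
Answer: $20422049280$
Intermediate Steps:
$\left(-13752 + x\right) \left(Y + 553^{2}\right) = \left(-13752 + 43728\right) \left(375471 + 553^{2}\right) = 29976 \left(375471 + 305809\right) = 29976 \cdot 681280 = 20422049280$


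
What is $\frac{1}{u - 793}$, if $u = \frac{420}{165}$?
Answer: $- \frac{11}{8695} \approx -0.0012651$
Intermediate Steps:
$u = \frac{28}{11}$ ($u = 420 \cdot \frac{1}{165} = \frac{28}{11} \approx 2.5455$)
$\frac{1}{u - 793} = \frac{1}{\frac{28}{11} - 793} = \frac{1}{- \frac{8695}{11}} = - \frac{11}{8695}$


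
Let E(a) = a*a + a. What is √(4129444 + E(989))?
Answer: √5108554 ≈ 2260.2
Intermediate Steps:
E(a) = a + a² (E(a) = a² + a = a + a²)
√(4129444 + E(989)) = √(4129444 + 989*(1 + 989)) = √(4129444 + 989*990) = √(4129444 + 979110) = √5108554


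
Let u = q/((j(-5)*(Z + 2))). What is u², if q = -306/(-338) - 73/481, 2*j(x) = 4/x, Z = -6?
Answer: 8673025/39100009 ≈ 0.22182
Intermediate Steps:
j(x) = 2/x (j(x) = (4/x)/2 = 2/x)
q = 4712/6253 (q = -306*(-1/338) - 73*1/481 = 153/169 - 73/481 = 4712/6253 ≈ 0.75356)
u = 2945/6253 (u = 4712/(6253*(((2/(-5))*(-6 + 2)))) = 4712/(6253*(((2*(-⅕))*(-4)))) = 4712/(6253*((-⅖*(-4)))) = 4712/(6253*(8/5)) = (4712/6253)*(5/8) = 2945/6253 ≈ 0.47097)
u² = (2945/6253)² = 8673025/39100009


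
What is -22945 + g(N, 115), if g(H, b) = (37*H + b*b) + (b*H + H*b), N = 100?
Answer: 16980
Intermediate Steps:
g(H, b) = b**2 + 37*H + 2*H*b (g(H, b) = (37*H + b**2) + (H*b + H*b) = (b**2 + 37*H) + 2*H*b = b**2 + 37*H + 2*H*b)
-22945 + g(N, 115) = -22945 + (115**2 + 37*100 + 2*100*115) = -22945 + (13225 + 3700 + 23000) = -22945 + 39925 = 16980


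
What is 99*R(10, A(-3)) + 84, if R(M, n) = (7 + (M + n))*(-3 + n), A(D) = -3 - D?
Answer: -4965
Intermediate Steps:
R(M, n) = (-3 + n)*(7 + M + n) (R(M, n) = (7 + M + n)*(-3 + n) = (-3 + n)*(7 + M + n))
99*R(10, A(-3)) + 84 = 99*(-21 + (-3 - 1*(-3))² - 3*10 + 4*(-3 - 1*(-3)) + 10*(-3 - 1*(-3))) + 84 = 99*(-21 + (-3 + 3)² - 30 + 4*(-3 + 3) + 10*(-3 + 3)) + 84 = 99*(-21 + 0² - 30 + 4*0 + 10*0) + 84 = 99*(-21 + 0 - 30 + 0 + 0) + 84 = 99*(-51) + 84 = -5049 + 84 = -4965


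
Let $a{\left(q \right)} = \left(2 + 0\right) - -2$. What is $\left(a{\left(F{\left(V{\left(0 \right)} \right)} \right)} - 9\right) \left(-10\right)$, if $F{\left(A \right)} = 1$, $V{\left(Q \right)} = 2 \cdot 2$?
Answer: $50$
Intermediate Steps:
$V{\left(Q \right)} = 4$
$a{\left(q \right)} = 4$ ($a{\left(q \right)} = 2 + 2 = 4$)
$\left(a{\left(F{\left(V{\left(0 \right)} \right)} \right)} - 9\right) \left(-10\right) = \left(4 - 9\right) \left(-10\right) = \left(-5\right) \left(-10\right) = 50$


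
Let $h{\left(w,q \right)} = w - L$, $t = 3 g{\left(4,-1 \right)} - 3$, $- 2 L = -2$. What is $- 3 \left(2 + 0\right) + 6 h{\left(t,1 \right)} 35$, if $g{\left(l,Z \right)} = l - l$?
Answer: $-846$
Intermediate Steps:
$L = 1$ ($L = \left(- \frac{1}{2}\right) \left(-2\right) = 1$)
$g{\left(l,Z \right)} = 0$
$t = -3$ ($t = 3 \cdot 0 - 3 = 0 - 3 = -3$)
$h{\left(w,q \right)} = -1 + w$ ($h{\left(w,q \right)} = w - 1 = -1 + w$)
$- 3 \left(2 + 0\right) + 6 h{\left(t,1 \right)} 35 = - 3 \left(2 + 0\right) + 6 \left(-1 - 3\right) 35 = \left(-3\right) 2 + 6 \left(-4\right) 35 = -6 - 840 = -846$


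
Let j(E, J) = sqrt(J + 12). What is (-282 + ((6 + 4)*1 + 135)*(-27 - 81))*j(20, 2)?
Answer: -15942*sqrt(14) ≈ -59650.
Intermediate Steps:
j(E, J) = sqrt(12 + J)
(-282 + ((6 + 4)*1 + 135)*(-27 - 81))*j(20, 2) = (-282 + ((6 + 4)*1 + 135)*(-27 - 81))*sqrt(12 + 2) = (-282 + (10*1 + 135)*(-108))*sqrt(14) = (-282 + (10 + 135)*(-108))*sqrt(14) = (-282 + 145*(-108))*sqrt(14) = (-282 - 15660)*sqrt(14) = -15942*sqrt(14)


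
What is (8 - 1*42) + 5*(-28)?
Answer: -174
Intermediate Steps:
(8 - 1*42) + 5*(-28) = (8 - 42) - 140 = -34 - 140 = -174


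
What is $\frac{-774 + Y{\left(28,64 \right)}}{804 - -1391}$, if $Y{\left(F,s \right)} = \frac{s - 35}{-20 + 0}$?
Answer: $- \frac{15509}{43900} \approx -0.35328$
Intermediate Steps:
$Y{\left(F,s \right)} = \frac{7}{4} - \frac{s}{20}$ ($Y{\left(F,s \right)} = \frac{-35 + s}{-20} = \left(-35 + s\right) \left(- \frac{1}{20}\right) = \frac{7}{4} - \frac{s}{20}$)
$\frac{-774 + Y{\left(28,64 \right)}}{804 - -1391} = \frac{-774 + \left(\frac{7}{4} - \frac{16}{5}\right)}{804 - -1391} = \frac{-774 + \left(\frac{7}{4} - \frac{16}{5}\right)}{804 + 1391} = \frac{-774 - \frac{29}{20}}{2195} = \left(- \frac{15509}{20}\right) \frac{1}{2195} = - \frac{15509}{43900}$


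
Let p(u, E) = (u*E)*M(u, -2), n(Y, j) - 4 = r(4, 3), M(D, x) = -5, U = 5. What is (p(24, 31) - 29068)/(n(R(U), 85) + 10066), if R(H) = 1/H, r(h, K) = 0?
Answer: -16394/5035 ≈ -3.2560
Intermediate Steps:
R(H) = 1/H
n(Y, j) = 4 (n(Y, j) = 4 + 0 = 4)
p(u, E) = -5*E*u (p(u, E) = (u*E)*(-5) = (E*u)*(-5) = -5*E*u)
(p(24, 31) - 29068)/(n(R(U), 85) + 10066) = (-5*31*24 - 29068)/(4 + 10066) = (-3720 - 29068)/10070 = -32788*1/10070 = -16394/5035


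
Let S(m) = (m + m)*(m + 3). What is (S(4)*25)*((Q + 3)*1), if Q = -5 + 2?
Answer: 0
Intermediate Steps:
Q = -3
S(m) = 2*m*(3 + m) (S(m) = (2*m)*(3 + m) = 2*m*(3 + m))
(S(4)*25)*((Q + 3)*1) = ((2*4*(3 + 4))*25)*((-3 + 3)*1) = ((2*4*7)*25)*(0*1) = (56*25)*0 = 1400*0 = 0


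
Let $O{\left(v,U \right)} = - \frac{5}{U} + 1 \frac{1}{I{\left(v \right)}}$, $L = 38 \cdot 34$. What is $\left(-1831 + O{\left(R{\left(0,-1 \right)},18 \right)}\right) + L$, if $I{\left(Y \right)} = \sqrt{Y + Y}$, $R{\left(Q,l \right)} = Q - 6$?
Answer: $- \frac{9707}{18} - \frac{i \sqrt{3}}{6} \approx -539.28 - 0.28868 i$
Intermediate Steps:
$R{\left(Q,l \right)} = -6 + Q$
$I{\left(Y \right)} = \sqrt{2} \sqrt{Y}$ ($I{\left(Y \right)} = \sqrt{2 Y} = \sqrt{2} \sqrt{Y}$)
$L = 1292$
$O{\left(v,U \right)} = - \frac{5}{U} + \frac{\sqrt{2}}{2 \sqrt{v}}$ ($O{\left(v,U \right)} = - \frac{5}{U} + 1 \frac{1}{\sqrt{2} \sqrt{v}} = - \frac{5}{U} + 1 \frac{\sqrt{2}}{2 \sqrt{v}} = - \frac{5}{U} + \frac{\sqrt{2}}{2 \sqrt{v}}$)
$\left(-1831 + O{\left(R{\left(0,-1 \right)},18 \right)}\right) + L = \left(-1831 + \left(- \frac{5}{18} + \frac{\sqrt{2}}{2 \sqrt{-6 + 0}}\right)\right) + 1292 = \left(-1831 + \left(\left(-5\right) \frac{1}{18} + \frac{\sqrt{2}}{2 i \sqrt{6}}\right)\right) + 1292 = \left(-1831 - \left(\frac{5}{18} - \frac{\sqrt{2} \left(- \frac{i \sqrt{6}}{6}\right)}{2}\right)\right) + 1292 = \left(-1831 - \left(\frac{5}{18} + \frac{i \sqrt{3}}{6}\right)\right) + 1292 = \left(- \frac{32963}{18} - \frac{i \sqrt{3}}{6}\right) + 1292 = - \frac{9707}{18} - \frac{i \sqrt{3}}{6}$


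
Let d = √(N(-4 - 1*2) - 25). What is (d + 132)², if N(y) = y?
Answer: (132 + I*√31)² ≈ 17393.0 + 1469.9*I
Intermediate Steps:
d = I*√31 (d = √((-4 - 1*2) - 25) = √((-4 - 2) - 25) = √(-6 - 25) = √(-31) = I*√31 ≈ 5.5678*I)
(d + 132)² = (I*√31 + 132)² = (132 + I*√31)²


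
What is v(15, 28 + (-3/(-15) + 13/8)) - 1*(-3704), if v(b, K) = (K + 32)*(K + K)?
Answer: 5913489/800 ≈ 7391.9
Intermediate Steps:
v(b, K) = 2*K*(32 + K) (v(b, K) = (32 + K)*(2*K) = 2*K*(32 + K))
v(15, 28 + (-3/(-15) + 13/8)) - 1*(-3704) = 2*(28 + (-3/(-15) + 13/8))*(32 + (28 + (-3/(-15) + 13/8))) - 1*(-3704) = 2*(28 + (-3*(-1/15) + 13*(⅛)))*(32 + (28 + (-3*(-1/15) + 13*(⅛)))) + 3704 = 2*(28 + (⅕ + 13/8))*(32 + (28 + (⅕ + 13/8))) + 3704 = 2*(28 + 73/40)*(32 + (28 + 73/40)) + 3704 = 2*(1193/40)*(32 + 1193/40) + 3704 = 2*(1193/40)*(2473/40) + 3704 = 2950289/800 + 3704 = 5913489/800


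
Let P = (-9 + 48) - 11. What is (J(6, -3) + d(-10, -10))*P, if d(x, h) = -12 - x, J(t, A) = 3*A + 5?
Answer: -168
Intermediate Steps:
J(t, A) = 5 + 3*A
P = 28 (P = 39 - 11 = 28)
(J(6, -3) + d(-10, -10))*P = ((5 + 3*(-3)) + (-12 - 1*(-10)))*28 = ((5 - 9) + (-12 + 10))*28 = (-4 - 2)*28 = -6*28 = -168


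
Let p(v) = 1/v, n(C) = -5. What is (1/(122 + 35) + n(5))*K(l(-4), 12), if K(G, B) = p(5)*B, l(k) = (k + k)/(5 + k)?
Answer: -9408/785 ≈ -11.985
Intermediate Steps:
l(k) = 2*k/(5 + k) (l(k) = (2*k)/(5 + k) = 2*k/(5 + k))
p(v) = 1/v
K(G, B) = B/5
(1/(122 + 35) + n(5))*K(l(-4), 12) = (1/(122 + 35) - 5)*((⅕)*12) = (1/157 - 5)*(12/5) = -784/157*12/5 = -9408/785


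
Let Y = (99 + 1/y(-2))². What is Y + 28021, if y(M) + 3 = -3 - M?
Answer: 604361/16 ≈ 37773.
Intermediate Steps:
y(M) = -6 - M (y(M) = -3 + (-3 - M) = -6 - M)
Y = 156025/16 (Y = (99 + 1/(-6 - 1*(-2)))² = (99 + 1/(-6 + 2))² = (99 + 1/(-4))² = (99 - ¼)² = (395/4)² = 156025/16 ≈ 9751.6)
Y + 28021 = 156025/16 + 28021 = 604361/16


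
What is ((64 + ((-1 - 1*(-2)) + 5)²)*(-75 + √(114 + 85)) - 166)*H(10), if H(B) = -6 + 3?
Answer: 22998 - 300*√199 ≈ 18766.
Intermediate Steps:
H(B) = -3
((64 + ((-1 - 1*(-2)) + 5)²)*(-75 + √(114 + 85)) - 166)*H(10) = ((64 + ((-1 - 1*(-2)) + 5)²)*(-75 + √(114 + 85)) - 166)*(-3) = ((64 + ((-1 + 2) + 5)²)*(-75 + √199) - 166)*(-3) = ((64 + (1 + 5)²)*(-75 + √199) - 166)*(-3) = ((64 + 6²)*(-75 + √199) - 166)*(-3) = ((64 + 36)*(-75 + √199) - 166)*(-3) = (100*(-75 + √199) - 166)*(-3) = ((-7500 + 100*√199) - 166)*(-3) = (-7666 + 100*√199)*(-3) = 22998 - 300*√199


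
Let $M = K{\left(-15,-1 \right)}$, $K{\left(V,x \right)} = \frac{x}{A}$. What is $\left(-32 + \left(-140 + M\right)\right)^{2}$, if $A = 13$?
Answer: $\frac{5004169}{169} \approx 29610.0$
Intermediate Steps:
$K{\left(V,x \right)} = \frac{x}{13}$
$M = - \frac{1}{13}$ ($M = \frac{1}{13} \left(-1\right) = - \frac{1}{13} \approx -0.076923$)
$\left(-32 + \left(-140 + M\right)\right)^{2} = \left(-32 - \frac{1821}{13}\right)^{2} = \left(- \frac{2237}{13}\right)^{2} = \frac{5004169}{169}$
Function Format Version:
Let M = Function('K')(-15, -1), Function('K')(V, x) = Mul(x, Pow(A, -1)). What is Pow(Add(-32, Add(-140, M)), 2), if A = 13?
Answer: Rational(5004169, 169) ≈ 29610.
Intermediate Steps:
Function('K')(V, x) = Mul(Rational(1, 13), x) (Function('K')(V, x) = Mul(x, Pow(13, -1)) = Mul(x, Rational(1, 13)) = Mul(Rational(1, 13), x))
M = Rational(-1, 13) (M = Mul(Rational(1, 13), -1) = Rational(-1, 13) ≈ -0.076923)
Pow(Add(-32, Add(-140, M)), 2) = Pow(Add(-32, Add(-140, Rational(-1, 13))), 2) = Pow(Add(-32, Rational(-1821, 13)), 2) = Pow(Rational(-2237, 13), 2) = Rational(5004169, 169)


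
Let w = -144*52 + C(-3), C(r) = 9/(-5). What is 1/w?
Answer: -5/37449 ≈ -0.00013351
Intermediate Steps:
C(r) = -9/5 (C(r) = 9*(-⅕) = -9/5)
w = -37449/5 (w = -144*52 - 9/5 = -7488 - 9/5 = -37449/5 ≈ -7489.8)
1/w = 1/(-37449/5) = -5/37449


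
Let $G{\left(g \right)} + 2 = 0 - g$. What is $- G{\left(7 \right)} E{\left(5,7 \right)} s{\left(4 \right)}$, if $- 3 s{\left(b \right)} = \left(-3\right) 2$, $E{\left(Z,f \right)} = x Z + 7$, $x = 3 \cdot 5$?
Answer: $1476$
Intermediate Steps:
$x = 15$
$E{\left(Z,f \right)} = 7 + 15 Z$ ($E{\left(Z,f \right)} = 15 Z + 7 = 7 + 15 Z$)
$s{\left(b \right)} = 2$ ($s{\left(b \right)} = - \frac{\left(-3\right) 2}{3} = \left(- \frac{1}{3}\right) \left(-6\right) = 2$)
$G{\left(g \right)} = -2 - g$ ($G{\left(g \right)} = -2 + \left(0 - g\right) = -2 - g$)
$- G{\left(7 \right)} E{\left(5,7 \right)} s{\left(4 \right)} = - \left(-2 - 7\right) \left(7 + 15 \cdot 5\right) 2 = - \left(-2 - 7\right) \left(7 + 75\right) 2 = - \left(-9\right) 82 \cdot 2 = - \left(-738\right) 2 = \left(-1\right) \left(-1476\right) = 1476$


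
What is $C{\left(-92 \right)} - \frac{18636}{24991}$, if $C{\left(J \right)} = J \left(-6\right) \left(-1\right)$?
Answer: $- \frac{13813668}{24991} \approx -552.75$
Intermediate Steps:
$C{\left(J \right)} = 6 J$ ($C{\left(J \right)} = - 6 J \left(-1\right) = 6 J$)
$C{\left(-92 \right)} - \frac{18636}{24991} = 6 \left(-92\right) - \frac{18636}{24991} = -552 - 18636 \cdot \frac{1}{24991} = -552 - \frac{18636}{24991} = - \frac{13813668}{24991}$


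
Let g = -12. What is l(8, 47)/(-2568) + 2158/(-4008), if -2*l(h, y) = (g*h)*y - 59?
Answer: -1225169/857712 ≈ -1.4284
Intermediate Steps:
l(h, y) = 59/2 + 6*h*y (l(h, y) = -((-12*h)*y - 59)/2 = -(-12*h*y - 59)/2 = -(-59 - 12*h*y)/2 = 59/2 + 6*h*y)
l(8, 47)/(-2568) + 2158/(-4008) = (59/2 + 6*8*47)/(-2568) + 2158/(-4008) = (59/2 + 2256)*(-1/2568) + 2158*(-1/4008) = (4571/2)*(-1/2568) - 1079/2004 = -4571/5136 - 1079/2004 = -1225169/857712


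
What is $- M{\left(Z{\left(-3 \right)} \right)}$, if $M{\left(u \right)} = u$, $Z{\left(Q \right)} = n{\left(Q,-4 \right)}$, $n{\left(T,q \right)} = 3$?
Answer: $-3$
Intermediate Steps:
$Z{\left(Q \right)} = 3$
$- M{\left(Z{\left(-3 \right)} \right)} = \left(-1\right) 3 = -3$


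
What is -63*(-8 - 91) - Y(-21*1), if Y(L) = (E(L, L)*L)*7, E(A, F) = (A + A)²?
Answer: 265545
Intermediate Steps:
E(A, F) = 4*A² (E(A, F) = (2*A)² = 4*A²)
Y(L) = 28*L³ (Y(L) = ((4*L²)*L)*7 = (4*L³)*7 = 28*L³)
-63*(-8 - 91) - Y(-21*1) = -63*(-8 - 91) - 28*(-21*1)³ = -63*(-99) - 28*(-21)³ = 6237 - 28*(-9261) = 6237 - 1*(-259308) = 6237 + 259308 = 265545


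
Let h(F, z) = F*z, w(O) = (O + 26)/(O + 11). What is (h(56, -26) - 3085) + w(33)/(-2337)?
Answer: -466942007/102828 ≈ -4541.0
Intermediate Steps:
w(O) = (26 + O)/(11 + O)
(h(56, -26) - 3085) + w(33)/(-2337) = (56*(-26) - 3085) + ((26 + 33)/(11 + 33))/(-2337) = (-1456 - 3085) + (59/44)*(-1/2337) = -4541 + ((1/44)*59)*(-1/2337) = -4541 + (59/44)*(-1/2337) = -4541 - 59/102828 = -466942007/102828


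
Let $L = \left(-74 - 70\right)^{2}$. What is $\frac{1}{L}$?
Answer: $\frac{1}{20736} \approx 4.8225 \cdot 10^{-5}$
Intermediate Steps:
$L = 20736$ ($L = \left(-74 - 70\right)^{2} = \left(-144\right)^{2} = 20736$)
$\frac{1}{L} = \frac{1}{20736}$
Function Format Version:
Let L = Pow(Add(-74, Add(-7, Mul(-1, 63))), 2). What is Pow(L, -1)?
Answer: Rational(1, 20736) ≈ 4.8225e-5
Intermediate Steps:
L = 20736 (L = Pow(Add(-74, Add(-7, -63)), 2) = Pow(Add(-74, -70), 2) = Pow(-144, 2) = 20736)
Pow(L, -1) = Pow(20736, -1) = Rational(1, 20736)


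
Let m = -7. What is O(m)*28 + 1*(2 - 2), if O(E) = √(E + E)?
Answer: 28*I*√14 ≈ 104.77*I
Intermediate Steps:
O(E) = √2*√E (O(E) = √(2*E) = √2*√E)
O(m)*28 + 1*(2 - 2) = (√2*√(-7))*28 + 1*(2 - 2) = (√2*(I*√7))*28 + 1*0 = (I*√14)*28 + 0 = 28*I*√14 + 0 = 28*I*√14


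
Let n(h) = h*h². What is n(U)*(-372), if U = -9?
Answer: 271188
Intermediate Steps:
n(h) = h³
n(U)*(-372) = (-9)³*(-372) = -729*(-372) = 271188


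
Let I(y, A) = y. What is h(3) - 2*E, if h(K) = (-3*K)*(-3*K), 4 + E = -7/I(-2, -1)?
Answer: 82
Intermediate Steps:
E = -1/2 (E = -4 - 7/(-2) = -4 - 7*(-1/2) = -4 + 7/2 = -1/2 ≈ -0.50000)
h(K) = 9*K**2
h(3) - 2*E = 9*3**2 - 2*(-1/2) = 9*9 + 1 = 81 + 1 = 82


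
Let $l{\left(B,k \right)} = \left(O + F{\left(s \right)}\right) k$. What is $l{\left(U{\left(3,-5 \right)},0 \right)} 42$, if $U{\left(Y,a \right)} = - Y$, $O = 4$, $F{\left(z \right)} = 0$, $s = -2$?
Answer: $0$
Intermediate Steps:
$l{\left(B,k \right)} = 4 k$ ($l{\left(B,k \right)} = \left(4 + 0\right) k = 4 k$)
$l{\left(U{\left(3,-5 \right)},0 \right)} 42 = 4 \cdot 0 \cdot 42 = 0 \cdot 42 = 0$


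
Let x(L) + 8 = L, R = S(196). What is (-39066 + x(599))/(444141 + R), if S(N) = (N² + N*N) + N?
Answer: -12825/173723 ≈ -0.073824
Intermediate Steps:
S(N) = N + 2*N² (S(N) = (N² + N²) + N = 2*N² + N = N + 2*N²)
R = 77028 (R = 196*(1 + 2*196) = 196*(1 + 392) = 196*393 = 77028)
x(L) = -8 + L
(-39066 + x(599))/(444141 + R) = (-39066 + (-8 + 599))/(444141 + 77028) = (-39066 + 591)/521169 = -38475*1/521169 = -12825/173723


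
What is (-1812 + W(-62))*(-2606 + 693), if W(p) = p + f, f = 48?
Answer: 3493138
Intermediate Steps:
W(p) = 48 + p (W(p) = p + 48 = 48 + p)
(-1812 + W(-62))*(-2606 + 693) = (-1812 + (48 - 62))*(-2606 + 693) = (-1812 - 14)*(-1913) = -1826*(-1913) = 3493138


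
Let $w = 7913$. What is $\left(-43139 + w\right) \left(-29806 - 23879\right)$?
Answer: $1891107810$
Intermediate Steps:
$\left(-43139 + w\right) \left(-29806 - 23879\right) = \left(-43139 + 7913\right) \left(-29806 - 23879\right) = \left(-35226\right) \left(-53685\right) = 1891107810$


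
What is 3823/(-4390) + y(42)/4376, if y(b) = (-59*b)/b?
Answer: -8494229/9605320 ≈ -0.88433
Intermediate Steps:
y(b) = -59
3823/(-4390) + y(42)/4376 = 3823/(-4390) - 59/4376 = 3823*(-1/4390) - 59*1/4376 = -3823/4390 - 59/4376 = -8494229/9605320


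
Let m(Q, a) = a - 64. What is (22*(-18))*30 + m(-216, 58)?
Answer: -11886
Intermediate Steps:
m(Q, a) = -64 + a
(22*(-18))*30 + m(-216, 58) = (22*(-18))*30 + (-64 + 58) = -396*30 - 6 = -11880 - 6 = -11886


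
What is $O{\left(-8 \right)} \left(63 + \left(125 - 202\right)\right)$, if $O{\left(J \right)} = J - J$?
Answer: $0$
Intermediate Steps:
$O{\left(J \right)} = 0$
$O{\left(-8 \right)} \left(63 + \left(125 - 202\right)\right) = 0 \left(63 + \left(125 - 202\right)\right) = 0 \left(63 - 77\right) = 0 \left(-14\right) = 0$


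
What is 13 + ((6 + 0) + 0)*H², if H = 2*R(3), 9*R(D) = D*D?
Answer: 37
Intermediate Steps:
R(D) = D²/9 (R(D) = (D*D)/9 = D²/9)
H = 2 (H = 2*((⅑)*3²) = 2*((⅑)*9) = 2*1 = 2)
13 + ((6 + 0) + 0)*H² = 13 + ((6 + 0) + 0)*2² = 13 + (6 + 0)*4 = 13 + 6*4 = 13 + 24 = 37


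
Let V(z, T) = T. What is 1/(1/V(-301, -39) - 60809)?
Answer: -39/2371552 ≈ -1.6445e-5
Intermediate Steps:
1/(1/V(-301, -39) - 60809) = 1/(1/(-39) - 60809) = 1/(-1/39 - 60809) = 1/(-2371552/39) = -39/2371552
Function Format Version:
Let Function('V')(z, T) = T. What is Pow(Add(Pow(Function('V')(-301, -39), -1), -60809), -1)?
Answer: Rational(-39, 2371552) ≈ -1.6445e-5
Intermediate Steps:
Pow(Add(Pow(Function('V')(-301, -39), -1), -60809), -1) = Pow(Add(Pow(-39, -1), -60809), -1) = Pow(Add(Rational(-1, 39), -60809), -1) = Pow(Rational(-2371552, 39), -1) = Rational(-39, 2371552)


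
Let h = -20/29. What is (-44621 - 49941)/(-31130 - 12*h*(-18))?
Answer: 1371149/453545 ≈ 3.0232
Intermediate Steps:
h = -20/29 (h = -20*1/29 = -20/29 ≈ -0.68966)
(-44621 - 49941)/(-31130 - 12*h*(-18)) = (-44621 - 49941)/(-31130 - 12*(-20/29)*(-18)) = -94562/(-31130 + (240/29)*(-18)) = -94562/(-31130 - 4320/29) = -94562/(-907090/29) = -94562*(-29/907090) = 1371149/453545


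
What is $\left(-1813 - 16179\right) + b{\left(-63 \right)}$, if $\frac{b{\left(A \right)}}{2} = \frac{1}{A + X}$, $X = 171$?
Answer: $- \frac{971567}{54} \approx -17992.0$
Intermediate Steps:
$b{\left(A \right)} = \frac{2}{171 + A}$ ($b{\left(A \right)} = \frac{2}{A + 171} = \frac{2}{171 + A}$)
$\left(-1813 - 16179\right) + b{\left(-63 \right)} = \left(-1813 - 16179\right) + \frac{2}{171 - 63} = -17992 + \frac{2}{108} = -17992 + 2 \cdot \frac{1}{108} = -17992 + \frac{1}{54} = - \frac{971567}{54}$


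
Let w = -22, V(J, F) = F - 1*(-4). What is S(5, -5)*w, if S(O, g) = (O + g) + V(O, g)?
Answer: 22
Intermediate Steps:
V(J, F) = 4 + F (V(J, F) = F + 4 = 4 + F)
S(O, g) = 4 + O + 2*g (S(O, g) = (O + g) + (4 + g) = 4 + O + 2*g)
S(5, -5)*w = (4 + 5 + 2*(-5))*(-22) = (4 + 5 - 10)*(-22) = -1*(-22) = 22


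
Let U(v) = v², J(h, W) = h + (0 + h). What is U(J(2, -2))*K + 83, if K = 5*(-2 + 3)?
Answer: 163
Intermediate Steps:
J(h, W) = 2*h (J(h, W) = h + h = 2*h)
K = 5 (K = 5*1 = 5)
U(J(2, -2))*K + 83 = (2*2)²*5 + 83 = 4²*5 + 83 = 16*5 + 83 = 80 + 83 = 163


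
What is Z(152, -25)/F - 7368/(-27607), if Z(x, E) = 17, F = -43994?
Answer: 323678473/1214542358 ≈ 0.26650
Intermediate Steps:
Z(152, -25)/F - 7368/(-27607) = 17/(-43994) - 7368/(-27607) = 17*(-1/43994) - 7368*(-1/27607) = -17/43994 + 7368/27607 = 323678473/1214542358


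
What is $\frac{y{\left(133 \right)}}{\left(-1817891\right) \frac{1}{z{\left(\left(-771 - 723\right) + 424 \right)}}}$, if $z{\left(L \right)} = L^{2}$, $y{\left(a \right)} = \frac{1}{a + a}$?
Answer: $- \frac{572450}{241779503} \approx -0.0023677$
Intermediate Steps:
$y{\left(a \right)} = \frac{1}{2 a}$
$\frac{y{\left(133 \right)}}{\left(-1817891\right) \frac{1}{z{\left(\left(-771 - 723\right) + 424 \right)}}} = \frac{\frac{1}{2} \cdot \frac{1}{133}}{\left(-1817891\right) \frac{1}{\left(\left(-771 - 723\right) + 424\right)^{2}}} = \frac{\frac{1}{2} \cdot \frac{1}{133}}{\left(-1817891\right) \frac{1}{\left(-1494 + 424\right)^{2}}} = \frac{1}{266 \left(- \frac{1817891}{\left(-1070\right)^{2}}\right)} = \frac{1}{266 \left(- \frac{1817891}{1144900}\right)} = \frac{1}{266} \left(- \frac{1144900}{1817891}\right) = - \frac{572450}{241779503}$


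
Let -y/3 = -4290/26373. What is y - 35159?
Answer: -309078479/8791 ≈ -35159.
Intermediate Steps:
y = 4290/8791 (y = -(-12870)/26373 = -3*(-1430/8791) = 4290/8791 ≈ 0.48800)
y - 35159 = 4290/8791 - 35159 = -309078479/8791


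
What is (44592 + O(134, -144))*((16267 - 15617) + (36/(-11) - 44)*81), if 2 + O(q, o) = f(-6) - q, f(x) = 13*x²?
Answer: -142817480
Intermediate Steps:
O(q, o) = 466 - q (O(q, o) = -2 + (13*(-6)² - q) = -2 + (13*36 - q) = -2 + (468 - q) = 466 - q)
(44592 + O(134, -144))*((16267 - 15617) + (36/(-11) - 44)*81) = (44592 + (466 - 1*134))*((16267 - 15617) + (36/(-11) - 44)*81) = (44592 + (466 - 134))*(650 + (36*(-1/11) - 44)*81) = (44592 + 332)*(650 + (-36/11 - 44)*81) = 44924*(650 - 520/11*81) = 44924*(650 - 42120/11) = 44924*(-34970/11) = -142817480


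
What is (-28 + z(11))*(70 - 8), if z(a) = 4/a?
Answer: -18848/11 ≈ -1713.5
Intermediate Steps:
(-28 + z(11))*(70 - 8) = (-28 + 4/11)*(70 - 8) = (-28 + 4*(1/11))*62 = (-28 + 4/11)*62 = -304/11*62 = -18848/11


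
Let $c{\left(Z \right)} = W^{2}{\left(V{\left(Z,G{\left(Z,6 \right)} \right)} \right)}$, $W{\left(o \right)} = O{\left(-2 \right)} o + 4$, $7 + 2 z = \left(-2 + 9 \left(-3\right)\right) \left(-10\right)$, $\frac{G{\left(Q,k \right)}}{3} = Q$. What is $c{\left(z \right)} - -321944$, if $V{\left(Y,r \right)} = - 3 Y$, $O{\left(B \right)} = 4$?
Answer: $3191580$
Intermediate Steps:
$G{\left(Q,k \right)} = 3 Q$
$z = \frac{283}{2}$ ($z = - \frac{7}{2} + \frac{\left(-2 + 9 \left(-3\right)\right) \left(-10\right)}{2} = - \frac{7}{2} + \frac{\left(-2 - 27\right) \left(-10\right)}{2} = - \frac{7}{2} + \frac{\left(-29\right) \left(-10\right)}{2} = - \frac{7}{2} + \frac{1}{2} \cdot 290 = - \frac{7}{2} + 145 = \frac{283}{2} \approx 141.5$)
$W{\left(o \right)} = 4 + 4 o$ ($W{\left(o \right)} = 4 o + 4 = 4 + 4 o$)
$c{\left(Z \right)} = \left(4 - 12 Z\right)^{2}$ ($c{\left(Z \right)} = \left(4 + 4 \left(- 3 Z\right)\right)^{2} = \left(4 - 12 Z\right)^{2}$)
$c{\left(z \right)} - -321944 = 16 \left(1 - \frac{849}{2}\right)^{2} - -321944 = 16 \left(1 - \frac{849}{2}\right)^{2} + 321944 = 16 \left(- \frac{847}{2}\right)^{2} + 321944 = 16 \cdot \frac{717409}{4} + 321944 = 2869636 + 321944 = 3191580$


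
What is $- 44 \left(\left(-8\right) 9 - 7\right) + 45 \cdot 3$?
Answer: $3611$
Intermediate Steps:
$- 44 \left(\left(-8\right) 9 - 7\right) + 45 \cdot 3 = - 44 \left(-72 - 7\right) + 135 = \left(-44\right) \left(-79\right) + 135 = 3476 + 135 = 3611$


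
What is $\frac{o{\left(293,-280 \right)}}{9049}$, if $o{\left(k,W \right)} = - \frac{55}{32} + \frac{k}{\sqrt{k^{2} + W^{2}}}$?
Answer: $- \frac{55}{289568} + \frac{293 \sqrt{164249}}{1486289201} \approx -0.00011004$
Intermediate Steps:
$o{\left(k,W \right)} = - \frac{55}{32} + \frac{k}{\sqrt{W^{2} + k^{2}}}$ ($o{\left(k,W \right)} = \left(-55\right) \frac{1}{32} + \frac{k}{\sqrt{W^{2} + k^{2}}} = - \frac{55}{32} + \frac{k}{\sqrt{W^{2} + k^{2}}}$)
$\frac{o{\left(293,-280 \right)}}{9049} = \frac{- \frac{55}{32} + \frac{293}{\sqrt{\left(-280\right)^{2} + 293^{2}}}}{9049} = \left(- \frac{55}{32} + \frac{293}{\sqrt{78400 + 85849}}\right) \frac{1}{9049} = \left(- \frac{55}{32} + \frac{293}{\sqrt{164249}}\right) \frac{1}{9049} = \left(- \frac{55}{32} + 293 \frac{\sqrt{164249}}{164249}\right) \frac{1}{9049} = \left(- \frac{55}{32} + \frac{293 \sqrt{164249}}{164249}\right) \frac{1}{9049} = - \frac{55}{289568} + \frac{293 \sqrt{164249}}{1486289201}$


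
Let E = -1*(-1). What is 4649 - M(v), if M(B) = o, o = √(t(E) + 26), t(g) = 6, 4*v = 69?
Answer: 4649 - 4*√2 ≈ 4643.3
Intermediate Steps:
v = 69/4 (v = (¼)*69 = 69/4 ≈ 17.250)
E = 1
o = 4*√2 (o = √(6 + 26) = √32 = 4*√2 ≈ 5.6569)
M(B) = 4*√2
4649 - M(v) = 4649 - 4*√2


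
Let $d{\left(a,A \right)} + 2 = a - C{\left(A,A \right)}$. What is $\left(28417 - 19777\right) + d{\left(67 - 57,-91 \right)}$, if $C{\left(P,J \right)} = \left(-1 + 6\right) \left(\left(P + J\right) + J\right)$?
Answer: $10013$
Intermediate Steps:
$C{\left(P,J \right)} = 5 P + 10 J$ ($C{\left(P,J \right)} = 5 \left(\left(J + P\right) + J\right) = 5 \left(P + 2 J\right) = 5 P + 10 J$)
$d{\left(a,A \right)} = -2 + a - 15 A$ ($d{\left(a,A \right)} = -2 + \left(a - \left(5 A + 10 A\right)\right) = -2 + \left(a - 15 A\right) = -2 - \left(- a + 15 A\right) = -2 + a - 15 A$)
$\left(28417 - 19777\right) + d{\left(67 - 57,-91 \right)} = \left(28417 - 19777\right) - -1373 = 8640 + \left(-2 + 10 + 1365\right) = 8640 + 1373 = 10013$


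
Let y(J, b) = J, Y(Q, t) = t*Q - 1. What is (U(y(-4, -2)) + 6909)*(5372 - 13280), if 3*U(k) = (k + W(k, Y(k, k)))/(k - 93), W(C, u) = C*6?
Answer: -5299801892/97 ≈ -5.4637e+7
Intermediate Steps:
Y(Q, t) = -1 + Q*t (Y(Q, t) = Q*t - 1 = -1 + Q*t)
W(C, u) = 6*C
U(k) = 7*k/(3*(-93 + k)) (U(k) = ((k + 6*k)/(k - 93))/3 = ((7*k)/(-93 + k))/3 = (7*k/(-93 + k))/3 = 7*k/(3*(-93 + k)))
(U(y(-4, -2)) + 6909)*(5372 - 13280) = ((7/3)*(-4)/(-93 - 4) + 6909)*(5372 - 13280) = ((7/3)*(-4)/(-97) + 6909)*(-7908) = ((7/3)*(-4)*(-1/97) + 6909)*(-7908) = (28/291 + 6909)*(-7908) = (2010547/291)*(-7908) = -5299801892/97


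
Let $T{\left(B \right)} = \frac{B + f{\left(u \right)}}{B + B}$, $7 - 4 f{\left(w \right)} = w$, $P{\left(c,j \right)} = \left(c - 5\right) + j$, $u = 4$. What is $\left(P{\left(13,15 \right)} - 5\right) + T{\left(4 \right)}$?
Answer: $\frac{595}{32} \approx 18.594$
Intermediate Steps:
$P{\left(c,j \right)} = -5 + c + j$ ($P{\left(c,j \right)} = \left(-5 + c\right) + j = -5 + c + j$)
$f{\left(w \right)} = \frac{7}{4} - \frac{w}{4}$
$T{\left(B \right)} = \frac{\frac{3}{4} + B}{2 B}$ ($T{\left(B \right)} = \frac{B + \left(\frac{7}{4} - 1\right)}{B + B} = \frac{B + \left(\frac{7}{4} - 1\right)}{2 B} = \left(B + \frac{3}{4}\right) \frac{1}{2 B} = \left(\frac{3}{4} + B\right) \frac{1}{2 B} = \frac{\frac{3}{4} + B}{2 B}$)
$\left(P{\left(13,15 \right)} - 5\right) + T{\left(4 \right)} = \left(\left(-5 + 13 + 15\right) - 5\right) + \frac{3 + 4 \cdot 4}{8 \cdot 4} = \left(23 - 5\right) + \frac{1}{8} \cdot \frac{1}{4} \left(3 + 16\right) = 18 + \frac{1}{8} \cdot \frac{1}{4} \cdot 19 = 18 + \frac{19}{32} = \frac{595}{32}$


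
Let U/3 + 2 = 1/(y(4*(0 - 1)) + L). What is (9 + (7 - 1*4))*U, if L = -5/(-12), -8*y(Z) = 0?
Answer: 72/5 ≈ 14.400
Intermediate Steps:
y(Z) = 0 (y(Z) = -1/8*0 = 0)
L = 5/12 (L = -5*(-1/12) = 5/12 ≈ 0.41667)
U = 6/5 (U = -6 + 3/(0 + 5/12) = -6 + 3/(5/12) = -6 + 3*(12/5) = -6 + 36/5 = 6/5 ≈ 1.2000)
(9 + (7 - 1*4))*U = (9 + (7 - 1*4))*(6/5) = (9 + (7 - 4))*(6/5) = (9 + 3)*(6/5) = 12*(6/5) = 72/5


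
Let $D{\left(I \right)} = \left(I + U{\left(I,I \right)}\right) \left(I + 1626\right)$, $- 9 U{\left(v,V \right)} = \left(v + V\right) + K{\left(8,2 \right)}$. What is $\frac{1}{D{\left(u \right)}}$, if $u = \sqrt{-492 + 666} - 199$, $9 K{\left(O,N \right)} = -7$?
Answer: $- \frac{103386942}{22733713334255} - \frac{127899 \sqrt{174}}{6495346666930} \approx -4.8075 \cdot 10^{-6}$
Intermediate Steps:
$K{\left(O,N \right)} = - \frac{7}{9}$ ($K{\left(O,N \right)} = \frac{1}{9} \left(-7\right) = - \frac{7}{9}$)
$U{\left(v,V \right)} = \frac{7}{81} - \frac{V}{9} - \frac{v}{9}$ ($U{\left(v,V \right)} = - \frac{\left(v + V\right) - \frac{7}{9}}{9} = - \frac{\left(V + v\right) - \frac{7}{9}}{9} = - \frac{- \frac{7}{9} + V + v}{9} = \frac{7}{81} - \frac{V}{9} - \frac{v}{9}$)
$u = -199 + \sqrt{174}$ ($u = \sqrt{174} - 199 = -199 + \sqrt{174} \approx -185.81$)
$D{\left(I \right)} = \left(1626 + I\right) \left(\frac{7}{81} + \frac{7 I}{9}\right)$ ($D{\left(I \right)} = \left(I - \left(- \frac{7}{81} + \frac{2 I}{9}\right)\right) \left(I + 1626\right) = \left(I - \left(- \frac{7}{81} + \frac{2 I}{9}\right)\right) \left(1626 + I\right) = \left(\frac{7}{81} + \frac{7 I}{9}\right) \left(1626 + I\right) = \left(1626 + I\right) \left(\frac{7}{81} + \frac{7 I}{9}\right)$)
$\frac{1}{D{\left(u \right)}} = \frac{1}{\frac{3794}{27} + \frac{7 \left(-199 + \sqrt{174}\right)^{2}}{9} + \frac{102445 \left(-199 + \sqrt{174}\right)}{81}} = \frac{1}{\frac{3794}{27} + \frac{7 \left(-199 + \sqrt{174}\right)^{2}}{9} - \left(\frac{20386555}{81} - \frac{102445 \sqrt{174}}{81}\right)} = \frac{1}{- \frac{20375173}{81} + \frac{7 \left(-199 + \sqrt{174}\right)^{2}}{9} + \frac{102445 \sqrt{174}}{81}}$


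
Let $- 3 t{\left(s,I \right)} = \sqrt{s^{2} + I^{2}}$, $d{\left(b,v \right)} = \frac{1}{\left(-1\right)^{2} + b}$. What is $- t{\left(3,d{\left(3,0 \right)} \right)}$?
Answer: $\frac{\sqrt{145}}{12} \approx 1.0035$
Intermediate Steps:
$d{\left(b,v \right)} = \frac{1}{1 + b}$
$t{\left(s,I \right)} = - \frac{\sqrt{I^{2} + s^{2}}}{3}$ ($t{\left(s,I \right)} = - \frac{\sqrt{s^{2} + I^{2}}}{3} = - \frac{\sqrt{I^{2} + s^{2}}}{3}$)
$- t{\left(3,d{\left(3,0 \right)} \right)} = - \frac{\left(-1\right) \sqrt{\left(\frac{1}{1 + 3}\right)^{2} + 3^{2}}}{3} = - \frac{\left(-1\right) \sqrt{\left(\frac{1}{4}\right)^{2} + 9}}{3} = - \frac{\left(-1\right) \sqrt{\frac{1}{16} + 9}}{3} = - \frac{\left(-1\right) \sqrt{\frac{145}{16}}}{3} = - \frac{\left(-1\right) \frac{\sqrt{145}}{4}}{3} = - \frac{\left(-1\right) \sqrt{145}}{12} = \frac{\sqrt{145}}{12}$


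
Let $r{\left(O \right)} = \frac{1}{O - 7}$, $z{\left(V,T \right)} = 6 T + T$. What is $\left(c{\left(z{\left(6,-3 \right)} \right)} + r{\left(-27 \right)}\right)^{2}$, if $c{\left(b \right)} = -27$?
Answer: $\frac{844561}{1156} \approx 730.59$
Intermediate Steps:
$z{\left(V,T \right)} = 7 T$
$r{\left(O \right)} = \frac{1}{-7 + O}$
$\left(c{\left(z{\left(6,-3 \right)} \right)} + r{\left(-27 \right)}\right)^{2} = \left(-27 + \frac{1}{-7 - 27}\right)^{2} = \left(-27 + \frac{1}{-34}\right)^{2} = \left(-27 - \frac{1}{34}\right)^{2} = \left(- \frac{919}{34}\right)^{2} = \frac{844561}{1156}$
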